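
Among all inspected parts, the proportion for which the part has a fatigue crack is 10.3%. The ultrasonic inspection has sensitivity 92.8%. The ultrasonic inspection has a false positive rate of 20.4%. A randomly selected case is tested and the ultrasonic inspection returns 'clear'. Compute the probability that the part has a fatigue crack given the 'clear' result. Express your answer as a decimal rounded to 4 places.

Let H be the event that the part has a fatigue crack. P(H) = 0.103, so P(¬H) = 0.897. With E the 'clear' result, P(E|H) = 0.072 and P(E|¬H) = 0.796.
P(E) = 0.072·0.103 + 0.796·0.897 = 0.0074160 + 0.71401 = 0.72143.
By Bayes' theorem, P(H|E) = 0.0074160 / 0.72143 = 0.0103.

P(H | E) ≈ 0.0103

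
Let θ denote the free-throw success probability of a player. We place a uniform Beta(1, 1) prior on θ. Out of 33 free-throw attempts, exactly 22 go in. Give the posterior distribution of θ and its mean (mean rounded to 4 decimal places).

Posterior: Beta(23, 12); mean ≈ 0.6571

Observing 22 successes and 11 failures updates Beta(1, 1) by adding the success and failure counts to the two shape parameters: α = 1+22 = 23, β = 1+11 = 12.
Posterior mean = α/(α+β) = 23/35 = 0.6571.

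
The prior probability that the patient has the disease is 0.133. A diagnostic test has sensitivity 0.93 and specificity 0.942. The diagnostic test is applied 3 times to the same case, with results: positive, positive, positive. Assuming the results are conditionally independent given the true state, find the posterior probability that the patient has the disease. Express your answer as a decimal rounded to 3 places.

With H the event that the patient has the disease, the joint likelihood of the observed sequence is P(data|H) = 0.93·0.93·0.93 = 0.80436 and P(data|¬H) = 0.058·0.058·0.058 = 0.00019511.
Bayes: P(H|data) = 0.133·0.80436 / (0.133·0.80436 + 0.867·0.00019511) = 0.10698/0.10715 = 0.9984.

Posterior P(H) ≈ 0.998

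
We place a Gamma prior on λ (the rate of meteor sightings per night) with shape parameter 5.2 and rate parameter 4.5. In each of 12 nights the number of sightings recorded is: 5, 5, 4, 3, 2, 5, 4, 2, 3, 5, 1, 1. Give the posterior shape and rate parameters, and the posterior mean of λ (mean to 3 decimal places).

Posterior: Gamma(shape=45.2, rate=16.5); mean ≈ 2.739

The Poisson likelihood adds the total count to the shape and the number of exposure periods to the rate. Here ∑xᵢ = 40 and n = 12, so shape 5.2→45.2 and rate 4.5→16.5.
E[λ | data] = 45.2/16.5 = 2.739.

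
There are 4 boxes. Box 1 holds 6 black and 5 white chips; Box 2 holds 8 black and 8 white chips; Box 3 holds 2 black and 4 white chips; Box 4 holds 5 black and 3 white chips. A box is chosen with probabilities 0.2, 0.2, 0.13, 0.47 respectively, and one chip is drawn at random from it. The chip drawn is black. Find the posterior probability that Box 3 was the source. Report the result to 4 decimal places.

Posterior probability ≈ 0.0793

Tabulate prior·likelihood by source: [1] prior 0.2, lik 0.5455, product 0.1091; [2] prior 0.2, lik 0.5, product 0.1000; [3] prior 0.13, lik 0.3333, product 0.04333; [4] prior 0.47, lik 0.625, product 0.2937.
Normalizing constant = 0.54617; the posterior for Box 3 is its product over the sum, 0.04333/0.54617 = 0.0793.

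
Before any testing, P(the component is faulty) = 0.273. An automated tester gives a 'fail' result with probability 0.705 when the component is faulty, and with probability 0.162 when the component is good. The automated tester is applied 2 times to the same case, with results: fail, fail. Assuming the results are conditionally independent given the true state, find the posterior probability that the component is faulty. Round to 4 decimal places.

Posterior P(H) ≈ 0.8767

Let H be the event that the component is faulty; start with P(H) = 0.273. P('fail'|H) = 0.705, P('fail'|¬H) = 0.162.
Update on result 1 ('fail'): P(H) ← 0.705·0.2730 / (0.705·0.2730 + 0.162·0.7270) = 0.19246/0.31024 = 0.6204.
Update on result 2 ('fail'): P(H) ← 0.705·0.6204 / (0.705·0.6204 + 0.162·0.3796) = 0.43737/0.49886 = 0.8767.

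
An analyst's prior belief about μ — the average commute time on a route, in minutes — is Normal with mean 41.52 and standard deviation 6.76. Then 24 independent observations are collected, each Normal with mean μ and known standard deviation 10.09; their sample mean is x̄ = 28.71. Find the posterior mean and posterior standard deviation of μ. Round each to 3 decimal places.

Prior precision 1/τ₀² = 1/6.76² = 0.0218830; data precision n/σ² = 24/10.09² = 0.235738.
Posterior precision = 0.0218830 + 0.235738 = 0.257621, giving posterior SD = 1/√0.257621 = 1.970.
Posterior mean = (0.0218830·41.52 + 0.235738·28.71) / 0.257621 = 29.798.

Posterior mean ≈ 29.798; posterior SD ≈ 1.970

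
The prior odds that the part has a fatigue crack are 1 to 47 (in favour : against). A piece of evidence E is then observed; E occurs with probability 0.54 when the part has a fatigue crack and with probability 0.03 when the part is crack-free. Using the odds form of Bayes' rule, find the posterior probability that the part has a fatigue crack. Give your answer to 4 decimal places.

Prior odds = 1/47 = 0.021277. In log-odds, ln(0.021277) = -3.8501.
Add log likelihood ratio: ln(18.000) = 2.8904.
Posterior log-odds = -0.95978, so posterior odds = exp(-0.95978) = 0.38298. Converting, P(H|E) = 0.38298/1.3830 = 0.2769.

Posterior probability ≈ 0.2769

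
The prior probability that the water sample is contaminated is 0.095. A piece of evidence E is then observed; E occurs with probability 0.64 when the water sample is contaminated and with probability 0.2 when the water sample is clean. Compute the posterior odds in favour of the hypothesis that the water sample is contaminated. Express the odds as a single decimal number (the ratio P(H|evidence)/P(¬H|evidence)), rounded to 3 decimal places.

Prior odds = 0.095/(1−0.095) = 0.10497.
Likelihood ratio for E = 0.64/0.2 = 3.2000.
Posterior odds = prior odds × LR = 0.33591.

Posterior odds ≈ 0.336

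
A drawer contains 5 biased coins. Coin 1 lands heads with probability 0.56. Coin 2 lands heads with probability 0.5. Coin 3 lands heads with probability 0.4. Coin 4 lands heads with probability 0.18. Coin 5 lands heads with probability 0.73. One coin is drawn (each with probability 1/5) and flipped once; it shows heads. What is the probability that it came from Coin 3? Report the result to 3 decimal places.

Posterior probability ≈ 0.169

Tabulate prior·likelihood by source: [1] prior 0.2, lik 0.56, product 0.1120; [2] prior 0.2, lik 0.5, product 0.1000; [3] prior 0.2, lik 0.4, product 0.08000; [4] prior 0.2, lik 0.18, product 0.03600; [5] prior 0.2, lik 0.73, product 0.1460.
Normalizing constant = 0.47400; the posterior for Coin 3 is its product over the sum, 0.08000/0.47400 = 0.169.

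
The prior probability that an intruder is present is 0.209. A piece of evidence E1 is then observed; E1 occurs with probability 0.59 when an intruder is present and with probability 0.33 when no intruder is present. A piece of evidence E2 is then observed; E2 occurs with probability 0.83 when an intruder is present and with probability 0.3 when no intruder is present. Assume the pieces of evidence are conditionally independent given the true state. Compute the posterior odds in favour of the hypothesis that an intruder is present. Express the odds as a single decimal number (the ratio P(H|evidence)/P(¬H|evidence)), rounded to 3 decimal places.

Prior odds = 0.209/(1−0.209) = 0.26422. In log-odds, ln(0.26422) = -1.3310.
Add log likelihood ratios: ln(1.7879) + ln(2.7667) = 1.5987.
Posterior log-odds = 0.26771, so posterior odds = exp(0.26771) = 1.3070.

Posterior odds ≈ 1.307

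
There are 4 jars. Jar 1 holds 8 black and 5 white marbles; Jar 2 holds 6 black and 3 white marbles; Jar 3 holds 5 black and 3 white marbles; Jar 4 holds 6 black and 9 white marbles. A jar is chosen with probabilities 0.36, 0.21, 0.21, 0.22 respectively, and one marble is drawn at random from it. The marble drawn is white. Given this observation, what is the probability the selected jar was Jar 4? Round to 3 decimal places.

Posterior probability ≈ 0.315

Tabulate prior·likelihood by source: [1] prior 0.36, lik 0.3846, product 0.1385; [2] prior 0.21, lik 0.3333, product 0.07000; [3] prior 0.21, lik 0.375, product 0.07875; [4] prior 0.22, lik 0.6, product 0.1320.
Normalizing constant = 0.41921; the posterior for Jar 4 is its product over the sum, 0.1320/0.41921 = 0.315.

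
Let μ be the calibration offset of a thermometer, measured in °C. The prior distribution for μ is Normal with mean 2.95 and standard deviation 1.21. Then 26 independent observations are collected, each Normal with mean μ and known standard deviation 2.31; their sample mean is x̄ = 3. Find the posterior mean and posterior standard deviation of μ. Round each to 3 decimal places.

Prior precision 1/τ₀² = 1/1.21² = 0.683013; data precision n/σ² = 26/2.31² = 4.87247.
Posterior precision = 0.683013 + 4.87247 = 5.55549, giving posterior SD = 1/√5.55549 = 0.424.
Posterior mean = (0.683013·2.95 + 4.87247·3) / 5.55549 = 2.994.

Posterior mean ≈ 2.994; posterior SD ≈ 0.424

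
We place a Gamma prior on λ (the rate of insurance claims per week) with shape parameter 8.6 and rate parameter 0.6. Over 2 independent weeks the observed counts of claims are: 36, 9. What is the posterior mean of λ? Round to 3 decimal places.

The Poisson likelihood adds the total count to the shape and the number of exposure periods to the rate. Here ∑xᵢ = 45 and n = 2, so shape 8.6→53.6 and rate 0.6→2.6.
E[λ | data] = 53.6/2.6 = 20.615.

Posterior mean ≈ 20.615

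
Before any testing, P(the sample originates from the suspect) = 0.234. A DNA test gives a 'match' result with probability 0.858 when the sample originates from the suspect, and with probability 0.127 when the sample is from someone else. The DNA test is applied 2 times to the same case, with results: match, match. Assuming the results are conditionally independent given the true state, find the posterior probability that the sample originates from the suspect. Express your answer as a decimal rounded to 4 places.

Posterior P(H) ≈ 0.9331

Let H be the event that the sample originates from the suspect; start with P(H) = 0.234. P('match'|H) = 0.858, P('match'|¬H) = 0.127.
Update on result 1 ('match'): P(H) ← 0.858·0.2340 / (0.858·0.2340 + 0.127·0.7660) = 0.20077/0.29805 = 0.6736.
Update on result 2 ('match'): P(H) ← 0.858·0.6736 / (0.858·0.6736 + 0.127·0.3264) = 0.57796/0.61941 = 0.9331.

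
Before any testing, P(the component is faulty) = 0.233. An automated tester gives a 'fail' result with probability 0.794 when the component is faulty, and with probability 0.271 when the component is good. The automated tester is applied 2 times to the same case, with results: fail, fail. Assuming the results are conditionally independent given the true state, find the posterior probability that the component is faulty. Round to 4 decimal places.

With H the event that the component is faulty, the joint likelihood of the observed sequence is P(data|H) = 0.794·0.794 = 0.63044 and P(data|¬H) = 0.271·0.271 = 0.073441.
Bayes: P(H|data) = 0.233·0.63044 / (0.233·0.63044 + 0.767·0.073441) = 0.14689/0.20322 = 0.7228.

Posterior P(H) ≈ 0.7228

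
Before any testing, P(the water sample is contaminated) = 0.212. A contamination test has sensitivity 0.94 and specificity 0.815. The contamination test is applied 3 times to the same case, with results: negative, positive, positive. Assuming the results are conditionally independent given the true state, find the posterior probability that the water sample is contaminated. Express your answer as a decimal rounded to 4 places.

Posterior P(H) ≈ 0.3383

With H the event that the water sample is contaminated, the joint likelihood of the observed sequence is P(data|H) = 0.06·0.94·0.94 = 0.053016 and P(data|¬H) = 0.815·0.185·0.185 = 0.027893.
Bayes: P(H|data) = 0.212·0.053016 / (0.212·0.053016 + 0.788·0.027893) = 0.011239/0.033219 = 0.3383.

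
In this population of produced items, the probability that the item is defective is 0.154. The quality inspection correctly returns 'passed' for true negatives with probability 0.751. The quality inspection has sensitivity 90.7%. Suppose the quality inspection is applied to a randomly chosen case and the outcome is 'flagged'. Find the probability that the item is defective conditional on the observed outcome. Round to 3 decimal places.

Let H be the event that the item is defective. P(H) = 0.154, so P(¬H) = 0.846. With E the 'flagged' result, P(E|H) = 0.907 and P(E|¬H) = 0.249.
P(E) = 0.907·0.154 + 0.249·0.846 = 0.13968 + 0.21065 = 0.35033.
By Bayes' theorem, P(H|E) = 0.13968 / 0.35033 = 0.399.

P(H | E) ≈ 0.399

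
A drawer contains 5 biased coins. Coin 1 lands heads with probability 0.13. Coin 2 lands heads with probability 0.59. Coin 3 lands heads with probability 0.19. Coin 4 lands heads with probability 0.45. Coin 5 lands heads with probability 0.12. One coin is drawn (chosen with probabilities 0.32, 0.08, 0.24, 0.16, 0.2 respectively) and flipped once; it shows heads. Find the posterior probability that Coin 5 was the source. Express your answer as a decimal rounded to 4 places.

Posterior probability ≈ 0.1042

P(heads|C1) = 0.13; P(heads|C2) = 0.59; P(heads|C3) = 0.19; P(heads|C4) = 0.45; P(heads|C5) = 0.12.
Prior × likelihood for each source: 0.32·0.13=0.04160, 0.08·0.59=0.04720, 0.24·0.19=0.04560, 0.16·0.45=0.07200, 0.2·0.12=0.02400. Summing gives P(heads) = 0.23040.
P(Coin 5 | heads) = 0.02400 / 0.23040 = 0.1042.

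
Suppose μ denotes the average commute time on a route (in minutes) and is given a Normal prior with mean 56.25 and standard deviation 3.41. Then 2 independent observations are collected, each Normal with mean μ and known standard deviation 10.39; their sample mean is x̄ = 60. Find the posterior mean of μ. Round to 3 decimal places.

Posterior mean ≈ 56.915

With known σ, the Normal prior is conjugate. Weight on the data is w = (n/σ²)/(n/σ² + 1/τ₀²) = 0.0185267/(0.0185267+0.0859986) = 0.17725.
Posterior mean = w·x̄ + (1−w)·μ₀ = 0.17725·60 + 0.82275·56.25 = 56.915.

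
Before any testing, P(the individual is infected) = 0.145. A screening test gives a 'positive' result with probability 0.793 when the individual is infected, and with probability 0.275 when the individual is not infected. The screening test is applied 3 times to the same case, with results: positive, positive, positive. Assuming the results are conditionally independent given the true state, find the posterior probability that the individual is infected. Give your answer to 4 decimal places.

Let H be the event that the individual is infected; start with P(H) = 0.145. P('positive'|H) = 0.793, P('positive'|¬H) = 0.275.
Update on result 1 ('positive'): P(H) ← 0.793·0.1450 / (0.793·0.1450 + 0.275·0.8550) = 0.11499/0.35011 = 0.3284.
Update on result 2 ('positive'): P(H) ← 0.793·0.3284 / (0.793·0.3284 + 0.275·0.6716) = 0.26044/0.44512 = 0.5851.
Update on result 3 ('positive'): P(H) ← 0.793·0.5851 / (0.793·0.5851 + 0.275·0.4149) = 0.46398/0.57808 = 0.8026.

Posterior P(H) ≈ 0.8026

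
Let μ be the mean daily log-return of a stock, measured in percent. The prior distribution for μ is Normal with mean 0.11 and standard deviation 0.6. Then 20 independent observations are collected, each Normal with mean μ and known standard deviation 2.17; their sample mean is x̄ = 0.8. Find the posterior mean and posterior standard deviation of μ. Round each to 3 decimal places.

Prior precision 1/τ₀² = 1/0.6² = 2.77778; data precision n/σ² = 20/2.17² = 4.24728.
Posterior precision = 2.77778 + 4.24728 = 7.02505, giving posterior SD = 1/√7.02505 = 0.377.
Posterior mean = (2.77778·0.11 + 4.24728·0.8) / 7.02505 = 0.527.

Posterior mean ≈ 0.527; posterior SD ≈ 0.377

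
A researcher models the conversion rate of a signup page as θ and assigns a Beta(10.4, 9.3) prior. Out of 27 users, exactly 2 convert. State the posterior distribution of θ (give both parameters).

Observing 2 successes and 25 failures updates Beta(10.4, 9.3) by adding the success and failure counts to the two shape parameters: α = 10.4+2 = 12.4, β = 9.3+25 = 34.3.

Posterior: Beta(12.4, 34.3)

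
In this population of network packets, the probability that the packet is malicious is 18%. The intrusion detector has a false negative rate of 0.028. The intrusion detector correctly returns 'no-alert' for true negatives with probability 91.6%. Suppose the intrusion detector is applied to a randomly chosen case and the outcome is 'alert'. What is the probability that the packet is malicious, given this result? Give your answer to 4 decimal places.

Write H for 'the packet is malicious'. Prior odds H:¬H = 0.18/0.82 = 0.21951. For the 'alert' outcome, the likelihood ratio is 0.972/0.084 = 11.571.
Posterior odds = 0.21951 × 11.571 = 2.5401, so P(H|E) = 2.5401/(1+2.5401) = 0.7175.

P(H | E) ≈ 0.7175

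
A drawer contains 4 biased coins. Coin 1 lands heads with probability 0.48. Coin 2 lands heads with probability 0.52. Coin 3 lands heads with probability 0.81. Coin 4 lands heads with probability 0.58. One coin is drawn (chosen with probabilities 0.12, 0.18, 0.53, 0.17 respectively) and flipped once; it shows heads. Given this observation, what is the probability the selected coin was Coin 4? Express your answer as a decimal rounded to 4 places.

Tabulate prior·likelihood by source: [1] prior 0.12, lik 0.48, product 0.05760; [2] prior 0.18, lik 0.52, product 0.09360; [3] prior 0.53, lik 0.81, product 0.4293; [4] prior 0.17, lik 0.58, product 0.09860.
Normalizing constant = 0.67910; the posterior for Coin 4 is its product over the sum, 0.09860/0.67910 = 0.1452.

Posterior probability ≈ 0.1452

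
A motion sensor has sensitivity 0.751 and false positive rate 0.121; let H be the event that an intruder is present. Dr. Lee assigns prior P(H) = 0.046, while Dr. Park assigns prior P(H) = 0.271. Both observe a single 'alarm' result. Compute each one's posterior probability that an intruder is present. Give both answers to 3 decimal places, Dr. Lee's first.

P('+'|H) = 0.751, P('+'|¬H) = 0.121.
Dr. Lee: numerator 0.751·0.046 = 0.034546; evidence = 0.034546+0.121·0.954 = 0.14998; posterior = 0.230.
Dr. Park: numerator 0.751·0.271 = 0.20352; evidence = 0.20352+0.121·0.729 = 0.29173; posterior = 0.698.

Dr. Lee: 0.230; Dr. Park: 0.698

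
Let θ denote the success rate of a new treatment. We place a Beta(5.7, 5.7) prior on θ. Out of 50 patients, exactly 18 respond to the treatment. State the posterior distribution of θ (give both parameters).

The binomial likelihood is conjugate to the Beta prior: with 18 successes and 32 failures, the posterior is Beta(5.7+18, 5.7+32) = Beta(23.7, 37.7).

Posterior: Beta(23.7, 37.7)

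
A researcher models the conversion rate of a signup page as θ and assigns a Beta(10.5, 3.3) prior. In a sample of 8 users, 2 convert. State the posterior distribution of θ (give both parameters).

The binomial likelihood is conjugate to the Beta prior: with 2 successes and 6 failures, the posterior is Beta(10.5+2, 3.3+6) = Beta(12.5, 9.3).

Posterior: Beta(12.5, 9.3)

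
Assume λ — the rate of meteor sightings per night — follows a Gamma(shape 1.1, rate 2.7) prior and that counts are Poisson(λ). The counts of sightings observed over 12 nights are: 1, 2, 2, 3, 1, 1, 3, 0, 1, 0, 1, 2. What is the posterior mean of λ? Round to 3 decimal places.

Posterior mean ≈ 1.231

Total count ∑xᵢ = 17 over n = 12 nights.
Gamma is conjugate to the Poisson likelihood: posterior is Gamma(shape = 1.1+17 = 18.1, rate = 2.7+12 = 14.7).
Posterior mean = shape/rate = 18.1/14.7 = 1.231.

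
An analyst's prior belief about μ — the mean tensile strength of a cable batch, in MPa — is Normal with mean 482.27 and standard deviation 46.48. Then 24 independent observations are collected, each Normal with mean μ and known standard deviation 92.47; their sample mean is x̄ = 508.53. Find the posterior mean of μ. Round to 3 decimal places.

Posterior mean ≈ 504.812

Prior precision 1/τ₀² = 1/46.48² = 0.00046288; data precision n/σ² = 24/92.47² = 0.00280679.
Posterior precision = 0.00046288 + 0.00280679 = 0.00326967.
Posterior mean = (0.00046288·482.27 + 0.00280679·508.53) / 0.00326967 = 504.812.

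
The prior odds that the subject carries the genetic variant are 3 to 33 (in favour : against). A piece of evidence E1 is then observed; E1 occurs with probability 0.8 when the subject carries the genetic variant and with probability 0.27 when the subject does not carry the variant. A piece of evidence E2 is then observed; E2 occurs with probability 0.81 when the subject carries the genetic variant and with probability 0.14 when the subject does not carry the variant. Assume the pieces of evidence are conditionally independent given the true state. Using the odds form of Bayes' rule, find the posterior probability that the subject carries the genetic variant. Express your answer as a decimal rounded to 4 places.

Prior odds = 3/33 = 0.090909. In log-odds, ln(0.090909) = -2.3979.
Add log likelihood ratios: ln(2.9630) + ln(5.7857) = 2.8416.
Posterior log-odds = 0.44369, so posterior odds = exp(0.44369) = 1.5584. Converting, P(H|E) = 1.5584/2.5584 = 0.6091.

Posterior probability ≈ 0.6091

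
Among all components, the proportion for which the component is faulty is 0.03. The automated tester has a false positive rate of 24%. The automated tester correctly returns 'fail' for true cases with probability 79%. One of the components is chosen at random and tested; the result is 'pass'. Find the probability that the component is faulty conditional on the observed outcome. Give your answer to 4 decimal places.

P(H | E) ≈ 0.0085

Write H for 'the component is faulty'. Prior odds H:¬H = 0.03/0.97 = 0.030928. For the 'pass' outcome, the likelihood ratio is 0.21/0.76 = 0.27632.
Posterior odds = 0.030928 × 0.27632 = 0.0085458, so P(H|E) = 0.0085458/(1+0.0085458) = 0.0085.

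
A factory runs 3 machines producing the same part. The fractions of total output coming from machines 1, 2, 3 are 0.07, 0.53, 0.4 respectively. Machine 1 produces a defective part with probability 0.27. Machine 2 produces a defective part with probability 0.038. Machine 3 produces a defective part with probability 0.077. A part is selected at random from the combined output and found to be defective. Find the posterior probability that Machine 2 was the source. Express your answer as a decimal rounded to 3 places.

Posterior probability ≈ 0.288

Tabulate prior·likelihood by source: [1] prior 0.07, lik 0.27, product 0.01890; [2] prior 0.53, lik 0.038, product 0.02014; [3] prior 0.4, lik 0.077, product 0.03080.
Normalizing constant = 0.069840; the posterior for Machine 2 is its product over the sum, 0.02014/0.069840 = 0.288.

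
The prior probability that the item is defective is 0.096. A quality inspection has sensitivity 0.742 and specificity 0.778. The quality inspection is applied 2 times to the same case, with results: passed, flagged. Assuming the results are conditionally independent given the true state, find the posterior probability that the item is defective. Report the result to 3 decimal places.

Let H be the event that the item is defective; start with P(H) = 0.096. P('flagged'|H) = 0.742, P('flagged'|¬H) = 0.222.
Update on result 1 ('passed'): P(H) ← 0.258·0.0960 / (0.258·0.0960 + 0.778·0.9040) = 0.024768/0.72808 = 0.0340.
Update on result 2 ('flagged'): P(H) ← 0.742·0.0340 / (0.742·0.0340 + 0.222·0.9660) = 0.025242/0.23969 = 0.1053.

Posterior P(H) ≈ 0.105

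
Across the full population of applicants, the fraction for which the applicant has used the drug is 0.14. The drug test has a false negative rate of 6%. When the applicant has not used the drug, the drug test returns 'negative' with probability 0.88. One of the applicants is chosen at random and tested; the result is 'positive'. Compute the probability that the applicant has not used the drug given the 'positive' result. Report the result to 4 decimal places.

Let H be the event that the applicant has used the drug. P(H) = 0.14, so P(¬H) = 0.86. With E the 'positive' result, P(E|H) = 0.94 and P(E|¬H) = 0.12.
P(E) = 0.94·0.14 + 0.12·0.86 = 0.13160 + 0.10320 = 0.23480.
By Bayes' theorem, P(H|E) = 0.13160 / 0.23480 = 0.5605. Hence P(¬H|E) = 1 − 0.5605 = 0.4395.

P(¬H | E) ≈ 0.4395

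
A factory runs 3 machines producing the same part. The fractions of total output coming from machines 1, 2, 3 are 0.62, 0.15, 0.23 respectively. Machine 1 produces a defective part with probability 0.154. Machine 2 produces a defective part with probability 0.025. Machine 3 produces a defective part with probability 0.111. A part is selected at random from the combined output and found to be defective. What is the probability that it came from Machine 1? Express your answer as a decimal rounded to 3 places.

P(defective|M1) = 0.154; P(defective|M2) = 0.025; P(defective|M3) = 0.111.
Prior × likelihood for each source: 0.62·0.154=0.09548, 0.15·0.025=0.003750, 0.23·0.111=0.02553. Summing gives P(defective) = 0.12476.
P(Machine 1 | defective) = 0.09548 / 0.12476 = 0.765.

Posterior probability ≈ 0.765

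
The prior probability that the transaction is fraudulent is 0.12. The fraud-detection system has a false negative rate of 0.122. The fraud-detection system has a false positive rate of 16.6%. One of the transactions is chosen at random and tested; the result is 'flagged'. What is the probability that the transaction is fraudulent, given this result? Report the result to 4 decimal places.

P(H | E) ≈ 0.4190

Let H be the event that the transaction is fraudulent. P(H) = 0.12, so P(¬H) = 0.88. With E the 'flagged' result, P(E|H) = 0.878 and P(E|¬H) = 0.166.
P(E) = 0.878·0.12 + 0.166·0.88 = 0.10536 + 0.14608 = 0.25144.
By Bayes' theorem, P(H|E) = 0.10536 / 0.25144 = 0.4190.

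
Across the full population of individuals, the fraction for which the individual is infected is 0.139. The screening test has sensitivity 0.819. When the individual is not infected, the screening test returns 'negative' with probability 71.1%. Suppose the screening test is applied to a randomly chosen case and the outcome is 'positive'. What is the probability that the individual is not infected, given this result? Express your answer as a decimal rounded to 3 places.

P(¬H | E) ≈ 0.686

Let H be the event that the individual is infected. P(H) = 0.139, so P(¬H) = 0.861. With E the 'positive' result, P(E|H) = 0.819 and P(E|¬H) = 0.289.
P(E) = 0.819·0.139 + 0.289·0.861 = 0.11384 + 0.24883 = 0.36267.
By Bayes' theorem, P(H|E) = 0.11384 / 0.36267 = 0.314. Hence P(¬H|E) = 1 − 0.314 = 0.686.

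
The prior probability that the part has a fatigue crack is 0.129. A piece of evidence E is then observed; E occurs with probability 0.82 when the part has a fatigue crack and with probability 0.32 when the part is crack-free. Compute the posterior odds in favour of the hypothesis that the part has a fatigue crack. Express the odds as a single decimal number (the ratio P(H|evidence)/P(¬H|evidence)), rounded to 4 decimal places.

Prior odds = 0.129/(1−0.129) = 0.14811.
Likelihood ratio for E = 0.82/0.32 = 2.5625.
Posterior odds = prior odds × LR = 0.37952.

Posterior odds ≈ 0.3795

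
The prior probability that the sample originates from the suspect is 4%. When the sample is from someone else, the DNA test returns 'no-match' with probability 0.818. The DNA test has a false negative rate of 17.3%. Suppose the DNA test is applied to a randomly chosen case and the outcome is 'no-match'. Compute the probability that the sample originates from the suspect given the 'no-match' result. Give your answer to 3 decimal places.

P(H | E) ≈ 0.009

Write H for 'the sample originates from the suspect'. Prior odds H:¬H = 0.04/0.96 = 0.041667. For the 'no-match' outcome, the likelihood ratio is 0.173/0.818 = 0.21149.
Posterior odds = 0.041667 × 0.21149 = 0.0088121, so P(H|E) = 0.0088121/(1+0.0088121) = 0.009.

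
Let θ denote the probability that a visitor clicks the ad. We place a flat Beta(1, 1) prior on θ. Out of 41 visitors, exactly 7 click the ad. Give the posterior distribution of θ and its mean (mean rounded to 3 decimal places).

Posterior: Beta(8, 35); mean ≈ 0.186

Observing 7 successes and 34 failures updates Beta(1, 1) by adding the success and failure counts to the two shape parameters: α = 1+7 = 8, β = 1+34 = 35.
Posterior mean = α/(α+β) = 8/43 = 0.186.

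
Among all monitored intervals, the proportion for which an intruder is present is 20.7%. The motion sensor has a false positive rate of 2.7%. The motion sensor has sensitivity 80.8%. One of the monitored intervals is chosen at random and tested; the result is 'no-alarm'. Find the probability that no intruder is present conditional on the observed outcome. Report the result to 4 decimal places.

Write H for 'an intruder is present'. Prior odds H:¬H = 0.207/0.793 = 0.26103. For the 'no-alarm' outcome, the likelihood ratio is 0.192/0.973 = 0.19733.
Posterior odds = 0.26103 × 0.19733 = 0.051509, so P(H|E) = 0.051509/(1+0.051509) = 0.0490. Then P(¬H|E) = 1 − 0.0490 = 0.9510.

P(¬H | E) ≈ 0.9510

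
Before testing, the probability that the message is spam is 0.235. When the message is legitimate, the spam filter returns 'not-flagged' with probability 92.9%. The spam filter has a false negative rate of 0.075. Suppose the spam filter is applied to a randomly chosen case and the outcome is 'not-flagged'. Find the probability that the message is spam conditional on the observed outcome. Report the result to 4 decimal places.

Write H for 'the message is spam'. Prior odds H:¬H = 0.235/0.765 = 0.30719. For the 'not-flagged' outcome, the likelihood ratio is 0.075/0.929 = 0.080732.
Posterior odds = 0.30719 × 0.080732 = 0.024800, so P(H|E) = 0.024800/(1+0.024800) = 0.0242.

P(H | E) ≈ 0.0242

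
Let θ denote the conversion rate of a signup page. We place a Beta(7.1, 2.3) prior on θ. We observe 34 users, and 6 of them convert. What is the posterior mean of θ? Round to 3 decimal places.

Posterior mean ≈ 0.302

Observing 6 successes and 28 failures updates Beta(7.1, 2.3) by adding the success and failure counts to the two shape parameters: α = 7.1+6 = 13.1, β = 2.3+28 = 30.3.
E[θ | data] = 13.1/(13.1+30.3) = 0.302.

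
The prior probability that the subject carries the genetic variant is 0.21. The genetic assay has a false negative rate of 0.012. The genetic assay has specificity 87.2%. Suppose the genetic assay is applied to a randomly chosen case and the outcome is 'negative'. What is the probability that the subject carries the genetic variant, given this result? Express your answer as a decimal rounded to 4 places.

Let H be the event that the subject carries the genetic variant. P(H) = 0.21, so P(¬H) = 0.79. With E the 'negative' result, P(E|H) = 0.012 and P(E|¬H) = 0.872.
P(E) = 0.012·0.21 + 0.872·0.79 = 0.0025200 + 0.68888 = 0.69140.
By Bayes' theorem, P(H|E) = 0.0025200 / 0.69140 = 0.0036.

P(H | E) ≈ 0.0036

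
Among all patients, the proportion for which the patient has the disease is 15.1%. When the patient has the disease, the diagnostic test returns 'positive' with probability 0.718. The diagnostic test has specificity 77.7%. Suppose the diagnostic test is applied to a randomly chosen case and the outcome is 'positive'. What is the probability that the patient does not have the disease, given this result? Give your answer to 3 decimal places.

P(¬H | E) ≈ 0.636

Let H be the event that the patient has the disease. P(H) = 0.151, so P(¬H) = 0.849. With E the 'positive' result, P(E|H) = 0.718 and P(E|¬H) = 0.223.
P(E) = 0.718·0.151 + 0.223·0.849 = 0.10842 + 0.18933 = 0.29774.
By Bayes' theorem, P(H|E) = 0.10842 / 0.29774 = 0.364. Hence P(¬H|E) = 1 − 0.364 = 0.636.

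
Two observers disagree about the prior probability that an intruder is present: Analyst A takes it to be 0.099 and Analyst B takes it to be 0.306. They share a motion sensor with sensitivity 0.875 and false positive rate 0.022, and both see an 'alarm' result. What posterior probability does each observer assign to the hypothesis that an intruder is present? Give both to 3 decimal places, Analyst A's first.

Analyst A: 0.814; Analyst B: 0.946

The likelihood ratio for an 'alarm' result is 0.875/0.022 = 39.773.
Analyst A: prior odds 0.099/0.901 = 0.10988; posterior odds 4.3701; posterior probability 0.814.
Analyst B: prior odds 0.306/0.694 = 0.44092; posterior odds 17.537; posterior probability 0.946.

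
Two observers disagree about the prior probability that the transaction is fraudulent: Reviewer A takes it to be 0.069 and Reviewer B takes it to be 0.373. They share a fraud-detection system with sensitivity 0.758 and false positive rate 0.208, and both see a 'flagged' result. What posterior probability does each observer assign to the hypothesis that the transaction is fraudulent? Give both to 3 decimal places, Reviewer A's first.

P('+'|H) = 0.758, P('+'|¬H) = 0.208.
Reviewer A: numerator 0.758·0.069 = 0.052302; evidence = 0.052302+0.208·0.931 = 0.24595; posterior = 0.213.
Reviewer B: numerator 0.758·0.373 = 0.28273; evidence = 0.28273+0.208·0.627 = 0.41315; posterior = 0.684.

Reviewer A: 0.213; Reviewer B: 0.684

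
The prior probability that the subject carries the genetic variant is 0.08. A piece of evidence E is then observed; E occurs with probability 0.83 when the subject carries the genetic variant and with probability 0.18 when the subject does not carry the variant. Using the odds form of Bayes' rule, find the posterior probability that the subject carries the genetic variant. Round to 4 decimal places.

Posterior probability ≈ 0.2862

Prior odds = 0.08/(1−0.08) = 0.086957.
Likelihood ratio for E = 0.83/0.18 = 4.6111.
Posterior odds = prior odds × LR = 0.40097.
Posterior probability = odds/(1+odds) = 0.40097/1.4010 = 0.2862.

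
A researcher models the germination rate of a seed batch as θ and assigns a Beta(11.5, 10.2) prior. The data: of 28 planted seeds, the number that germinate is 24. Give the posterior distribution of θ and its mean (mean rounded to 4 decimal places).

Posterior: Beta(35.5, 14.2); mean ≈ 0.7143

Observing 24 successes and 4 failures updates Beta(11.5, 10.2) by adding the success and failure counts to the two shape parameters: α = 11.5+24 = 35.5, β = 10.2+4 = 14.2.
E[θ | data] = 35.5/(35.5+14.2) = 0.7143.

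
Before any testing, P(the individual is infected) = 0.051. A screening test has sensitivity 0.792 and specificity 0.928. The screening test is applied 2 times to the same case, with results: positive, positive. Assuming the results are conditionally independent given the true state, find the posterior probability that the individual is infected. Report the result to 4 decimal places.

Posterior P(H) ≈ 0.8667

With H the event that the individual is infected, the joint likelihood of the observed sequence is P(data|H) = 0.792·0.792 = 0.62726 and P(data|¬H) = 0.072·0.072 = 0.0051840.
Bayes: P(H|data) = 0.051·0.62726 / (0.051·0.62726 + 0.949·0.0051840) = 0.031990/0.036910 = 0.8667.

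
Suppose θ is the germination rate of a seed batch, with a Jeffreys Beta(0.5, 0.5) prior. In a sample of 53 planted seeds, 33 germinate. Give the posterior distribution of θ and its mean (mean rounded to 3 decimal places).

The binomial likelihood is conjugate to the Beta prior: with 33 successes and 20 failures, the posterior is Beta(0.5+33, 0.5+20) = Beta(33.5, 20.5).
Posterior mean = α/(α+β) = 33.5/54 = 0.620.

Posterior: Beta(33.5, 20.5); mean ≈ 0.620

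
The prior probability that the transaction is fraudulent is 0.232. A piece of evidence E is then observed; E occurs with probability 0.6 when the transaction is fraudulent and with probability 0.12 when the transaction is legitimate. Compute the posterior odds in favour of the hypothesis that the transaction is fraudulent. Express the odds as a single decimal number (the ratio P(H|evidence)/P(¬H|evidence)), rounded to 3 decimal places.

Prior odds = 0.232/(1−0.232) = 0.30208. In log-odds, ln(0.30208) = -1.1971.
Add log likelihood ratio: ln(5.0000) = 1.6094.
Posterior log-odds = 0.41239, so posterior odds = exp(0.41239) = 1.5104.

Posterior odds ≈ 1.510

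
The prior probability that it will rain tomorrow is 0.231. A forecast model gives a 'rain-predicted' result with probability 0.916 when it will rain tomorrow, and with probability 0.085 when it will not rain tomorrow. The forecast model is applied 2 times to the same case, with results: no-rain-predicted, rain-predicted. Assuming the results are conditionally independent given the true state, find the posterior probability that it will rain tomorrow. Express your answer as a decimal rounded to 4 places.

Let H be the event that it will rain tomorrow; start with P(H) = 0.231. P('rain-predicted'|H) = 0.916, P('rain-predicted'|¬H) = 0.085.
Update on result 1 ('no-rain-predicted'): P(H) ← 0.084·0.2310 / (0.084·0.2310 + 0.915·0.7690) = 0.019404/0.72304 = 0.0268.
Update on result 2 ('rain-predicted'): P(H) ← 0.916·0.0268 / (0.916·0.0268 + 0.085·0.9732) = 0.024582/0.10730 = 0.2291.

Posterior P(H) ≈ 0.2291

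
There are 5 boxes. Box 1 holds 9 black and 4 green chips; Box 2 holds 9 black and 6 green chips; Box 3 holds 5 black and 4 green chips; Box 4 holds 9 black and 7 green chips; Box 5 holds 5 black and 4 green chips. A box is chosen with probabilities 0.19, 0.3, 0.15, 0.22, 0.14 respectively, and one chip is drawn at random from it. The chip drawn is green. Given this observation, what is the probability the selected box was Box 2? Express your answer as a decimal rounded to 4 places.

Posterior probability ≈ 0.2973

P(green|Box 1) = 0.3077; P(green|Box 2) = 0.4; P(green|Box 3) = 0.4444; P(green|Box 4) = 0.4375; P(green|Box 5) = 0.4444.
Prior × likelihood for each source: 0.19·0.3077=0.05846, 0.3·0.4=0.1200, 0.15·0.4444=0.06667, 0.22·0.4375=0.09625, 0.14·0.4444=0.06222. Summing gives P(green) = 0.40360.
P(Box 2 | green) = 0.1200 / 0.40360 = 0.2973.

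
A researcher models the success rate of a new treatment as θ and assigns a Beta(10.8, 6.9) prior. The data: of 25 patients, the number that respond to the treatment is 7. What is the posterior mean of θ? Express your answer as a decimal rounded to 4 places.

Posterior mean ≈ 0.4169

The binomial likelihood is conjugate to the Beta prior: with 7 successes and 18 failures, the posterior is Beta(10.8+7, 6.9+18) = Beta(17.8, 24.9).
E[θ | data] = 17.8/(17.8+24.9) = 0.4169.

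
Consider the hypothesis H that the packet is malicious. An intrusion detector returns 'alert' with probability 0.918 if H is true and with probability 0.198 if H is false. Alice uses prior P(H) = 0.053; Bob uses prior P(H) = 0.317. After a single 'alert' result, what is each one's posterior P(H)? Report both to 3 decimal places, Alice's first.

P('+'|H) = 0.918, P('+'|¬H) = 0.198.
Alice: numerator 0.918·0.053 = 0.048654; evidence = 0.048654+0.198·0.947 = 0.23616; posterior = 0.206.
Bob: numerator 0.918·0.317 = 0.29101; evidence = 0.29101+0.198·0.683 = 0.42624; posterior = 0.683.

Alice: 0.206; Bob: 0.683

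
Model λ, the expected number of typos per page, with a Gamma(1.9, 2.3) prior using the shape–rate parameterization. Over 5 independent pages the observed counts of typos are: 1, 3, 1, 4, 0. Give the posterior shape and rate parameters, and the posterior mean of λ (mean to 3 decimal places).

Posterior: Gamma(shape=10.9, rate=7.3); mean ≈ 1.493

The Poisson likelihood adds the total count to the shape and the number of exposure periods to the rate. Here ∑xᵢ = 9 and n = 5, so shape 1.9→10.9 and rate 2.3→7.3.
E[λ | data] = 10.9/7.3 = 1.493.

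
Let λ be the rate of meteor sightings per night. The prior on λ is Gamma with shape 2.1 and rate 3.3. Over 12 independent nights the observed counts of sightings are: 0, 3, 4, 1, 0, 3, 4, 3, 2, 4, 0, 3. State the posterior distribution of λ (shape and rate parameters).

Total count ∑xᵢ = 27 over n = 12 nights.
Gamma is conjugate to the Poisson likelihood: posterior is Gamma(shape = 2.1+27 = 29.1, rate = 3.3+12 = 15.3).

Posterior: Gamma(shape=29.1, rate=15.3)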